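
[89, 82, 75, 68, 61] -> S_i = 89 + -7*i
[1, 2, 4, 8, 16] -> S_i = 1*2^i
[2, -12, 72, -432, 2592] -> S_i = 2*-6^i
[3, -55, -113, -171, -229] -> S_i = 3 + -58*i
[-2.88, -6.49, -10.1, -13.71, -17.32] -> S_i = -2.88 + -3.61*i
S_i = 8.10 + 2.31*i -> [8.1, 10.41, 12.72, 15.03, 17.34]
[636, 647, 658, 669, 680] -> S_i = 636 + 11*i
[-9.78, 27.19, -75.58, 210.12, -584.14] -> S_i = -9.78*(-2.78)^i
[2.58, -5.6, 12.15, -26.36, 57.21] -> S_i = 2.58*(-2.17)^i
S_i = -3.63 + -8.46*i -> [-3.63, -12.09, -20.55, -29.01, -37.47]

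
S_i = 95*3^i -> [95, 285, 855, 2565, 7695]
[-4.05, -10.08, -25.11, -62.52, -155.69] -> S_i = -4.05*2.49^i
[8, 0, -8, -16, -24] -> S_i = 8 + -8*i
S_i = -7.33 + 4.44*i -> [-7.33, -2.89, 1.55, 5.99, 10.43]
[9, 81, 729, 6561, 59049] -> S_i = 9*9^i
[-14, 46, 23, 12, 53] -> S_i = Random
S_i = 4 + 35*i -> [4, 39, 74, 109, 144]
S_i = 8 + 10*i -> [8, 18, 28, 38, 48]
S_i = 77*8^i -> [77, 616, 4928, 39424, 315392]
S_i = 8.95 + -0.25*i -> [8.95, 8.7, 8.45, 8.2, 7.95]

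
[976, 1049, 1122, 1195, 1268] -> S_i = 976 + 73*i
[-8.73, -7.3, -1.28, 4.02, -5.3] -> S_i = Random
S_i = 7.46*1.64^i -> [7.46, 12.23, 20.06, 32.91, 53.97]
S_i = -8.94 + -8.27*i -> [-8.94, -17.21, -25.48, -33.75, -42.02]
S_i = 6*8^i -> [6, 48, 384, 3072, 24576]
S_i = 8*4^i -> [8, 32, 128, 512, 2048]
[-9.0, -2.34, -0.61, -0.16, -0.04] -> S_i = -9.00*0.26^i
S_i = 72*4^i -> [72, 288, 1152, 4608, 18432]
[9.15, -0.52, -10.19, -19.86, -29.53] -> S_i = 9.15 + -9.67*i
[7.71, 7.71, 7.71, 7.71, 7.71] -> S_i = 7.71*1.00^i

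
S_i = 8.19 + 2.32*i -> [8.19, 10.51, 12.83, 15.15, 17.47]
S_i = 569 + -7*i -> [569, 562, 555, 548, 541]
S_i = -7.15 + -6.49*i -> [-7.15, -13.64, -20.13, -26.62, -33.11]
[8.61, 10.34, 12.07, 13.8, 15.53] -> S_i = 8.61 + 1.73*i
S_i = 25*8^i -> [25, 200, 1600, 12800, 102400]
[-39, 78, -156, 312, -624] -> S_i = -39*-2^i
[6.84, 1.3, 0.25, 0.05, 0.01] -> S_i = 6.84*0.19^i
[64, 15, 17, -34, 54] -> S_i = Random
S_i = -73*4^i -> [-73, -292, -1168, -4672, -18688]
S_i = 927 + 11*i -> [927, 938, 949, 960, 971]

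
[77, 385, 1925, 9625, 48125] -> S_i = 77*5^i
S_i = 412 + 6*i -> [412, 418, 424, 430, 436]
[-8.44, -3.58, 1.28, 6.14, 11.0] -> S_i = -8.44 + 4.86*i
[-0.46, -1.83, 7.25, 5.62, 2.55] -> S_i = Random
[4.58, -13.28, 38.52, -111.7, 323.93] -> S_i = 4.58*(-2.90)^i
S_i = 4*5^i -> [4, 20, 100, 500, 2500]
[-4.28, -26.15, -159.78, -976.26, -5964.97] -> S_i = -4.28*6.11^i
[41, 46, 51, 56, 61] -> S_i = 41 + 5*i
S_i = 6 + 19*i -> [6, 25, 44, 63, 82]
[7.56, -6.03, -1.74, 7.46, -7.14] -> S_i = Random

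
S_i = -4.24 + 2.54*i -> [-4.24, -1.7, 0.84, 3.38, 5.92]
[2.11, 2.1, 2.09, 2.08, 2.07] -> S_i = 2.11 + -0.01*i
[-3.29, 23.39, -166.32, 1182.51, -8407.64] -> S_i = -3.29*(-7.11)^i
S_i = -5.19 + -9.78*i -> [-5.19, -14.97, -24.75, -34.53, -44.31]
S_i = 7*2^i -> [7, 14, 28, 56, 112]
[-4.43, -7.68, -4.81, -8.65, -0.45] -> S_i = Random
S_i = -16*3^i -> [-16, -48, -144, -432, -1296]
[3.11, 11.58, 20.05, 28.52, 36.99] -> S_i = 3.11 + 8.47*i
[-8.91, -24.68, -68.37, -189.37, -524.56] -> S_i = -8.91*2.77^i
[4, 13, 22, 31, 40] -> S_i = 4 + 9*i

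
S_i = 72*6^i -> [72, 432, 2592, 15552, 93312]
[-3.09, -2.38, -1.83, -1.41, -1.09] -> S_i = -3.09*0.77^i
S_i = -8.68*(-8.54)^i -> [-8.68, 74.13, -633.05, 5406.22, -46169.08]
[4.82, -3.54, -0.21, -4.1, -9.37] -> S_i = Random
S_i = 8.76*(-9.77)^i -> [8.76, -85.59, 836.17, -8169.36, 79814.6]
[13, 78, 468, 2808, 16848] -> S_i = 13*6^i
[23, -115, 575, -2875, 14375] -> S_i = 23*-5^i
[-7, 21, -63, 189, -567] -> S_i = -7*-3^i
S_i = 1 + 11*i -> [1, 12, 23, 34, 45]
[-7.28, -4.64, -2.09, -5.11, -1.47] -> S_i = Random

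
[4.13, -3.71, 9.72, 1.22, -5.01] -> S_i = Random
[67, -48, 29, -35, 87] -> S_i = Random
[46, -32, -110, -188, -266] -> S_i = 46 + -78*i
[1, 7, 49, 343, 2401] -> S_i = 1*7^i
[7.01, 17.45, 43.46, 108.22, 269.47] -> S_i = 7.01*2.49^i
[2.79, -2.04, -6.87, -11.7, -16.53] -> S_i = 2.79 + -4.83*i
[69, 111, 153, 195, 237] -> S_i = 69 + 42*i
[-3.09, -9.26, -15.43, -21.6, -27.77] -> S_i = -3.09 + -6.17*i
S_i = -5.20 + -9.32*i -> [-5.2, -14.52, -23.84, -33.16, -42.48]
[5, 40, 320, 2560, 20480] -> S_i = 5*8^i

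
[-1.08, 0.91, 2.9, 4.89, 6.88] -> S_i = -1.08 + 1.99*i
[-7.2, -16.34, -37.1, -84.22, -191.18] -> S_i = -7.20*2.27^i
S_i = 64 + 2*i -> [64, 66, 68, 70, 72]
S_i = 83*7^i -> [83, 581, 4067, 28469, 199283]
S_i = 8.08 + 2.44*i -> [8.08, 10.52, 12.96, 15.4, 17.84]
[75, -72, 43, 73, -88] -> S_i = Random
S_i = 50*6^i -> [50, 300, 1800, 10800, 64800]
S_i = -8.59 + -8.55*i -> [-8.59, -17.14, -25.69, -34.24, -42.79]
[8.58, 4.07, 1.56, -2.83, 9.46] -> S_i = Random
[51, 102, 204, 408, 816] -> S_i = 51*2^i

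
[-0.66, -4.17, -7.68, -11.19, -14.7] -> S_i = -0.66 + -3.51*i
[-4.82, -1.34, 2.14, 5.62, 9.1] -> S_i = -4.82 + 3.48*i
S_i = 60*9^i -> [60, 540, 4860, 43740, 393660]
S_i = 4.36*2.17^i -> [4.36, 9.46, 20.53, 44.55, 96.68]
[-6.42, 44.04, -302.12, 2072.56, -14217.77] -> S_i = -6.42*(-6.86)^i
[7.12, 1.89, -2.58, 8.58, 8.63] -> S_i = Random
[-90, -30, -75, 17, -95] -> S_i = Random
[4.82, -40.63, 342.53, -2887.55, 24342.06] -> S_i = 4.82*(-8.43)^i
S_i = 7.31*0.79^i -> [7.31, 5.77, 4.56, 3.6, 2.85]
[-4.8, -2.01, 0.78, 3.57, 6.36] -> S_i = -4.80 + 2.79*i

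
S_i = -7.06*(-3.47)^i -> [-7.06, 24.5, -85.01, 294.98, -1023.58]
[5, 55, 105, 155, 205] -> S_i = 5 + 50*i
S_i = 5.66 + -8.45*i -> [5.66, -2.79, -11.24, -19.69, -28.14]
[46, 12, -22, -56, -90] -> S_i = 46 + -34*i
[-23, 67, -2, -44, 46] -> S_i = Random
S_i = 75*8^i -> [75, 600, 4800, 38400, 307200]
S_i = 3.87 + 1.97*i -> [3.87, 5.84, 7.81, 9.78, 11.75]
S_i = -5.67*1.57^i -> [-5.67, -8.9, -13.98, -21.94, -34.45]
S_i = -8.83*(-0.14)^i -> [-8.83, 1.24, -0.17, 0.02, -0.0]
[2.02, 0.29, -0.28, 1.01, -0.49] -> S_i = Random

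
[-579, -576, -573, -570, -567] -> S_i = -579 + 3*i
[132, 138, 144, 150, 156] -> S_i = 132 + 6*i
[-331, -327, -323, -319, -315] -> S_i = -331 + 4*i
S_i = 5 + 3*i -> [5, 8, 11, 14, 17]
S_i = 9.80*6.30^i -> [9.8, 61.74, 388.96, 2450.46, 15437.9]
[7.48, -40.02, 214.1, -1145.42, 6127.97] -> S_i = 7.48*(-5.35)^i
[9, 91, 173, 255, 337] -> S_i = 9 + 82*i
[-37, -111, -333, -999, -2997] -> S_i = -37*3^i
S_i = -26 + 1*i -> [-26, -25, -24, -23, -22]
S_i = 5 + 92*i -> [5, 97, 189, 281, 373]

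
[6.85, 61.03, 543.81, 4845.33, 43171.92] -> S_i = 6.85*8.91^i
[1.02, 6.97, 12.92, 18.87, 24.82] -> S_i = 1.02 + 5.95*i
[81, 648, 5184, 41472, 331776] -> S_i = 81*8^i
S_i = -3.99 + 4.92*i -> [-3.99, 0.93, 5.85, 10.77, 15.69]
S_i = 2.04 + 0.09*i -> [2.04, 2.13, 2.22, 2.31, 2.4]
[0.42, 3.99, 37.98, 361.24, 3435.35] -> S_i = 0.42*9.51^i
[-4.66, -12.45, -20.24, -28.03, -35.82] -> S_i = -4.66 + -7.79*i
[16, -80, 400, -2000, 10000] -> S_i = 16*-5^i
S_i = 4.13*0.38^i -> [4.13, 1.57, 0.6, 0.23, 0.09]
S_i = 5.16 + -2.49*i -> [5.16, 2.67, 0.18, -2.31, -4.8]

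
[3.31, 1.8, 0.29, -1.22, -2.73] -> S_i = 3.31 + -1.51*i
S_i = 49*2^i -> [49, 98, 196, 392, 784]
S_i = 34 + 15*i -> [34, 49, 64, 79, 94]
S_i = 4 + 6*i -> [4, 10, 16, 22, 28]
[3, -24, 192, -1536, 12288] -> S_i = 3*-8^i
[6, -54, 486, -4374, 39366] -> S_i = 6*-9^i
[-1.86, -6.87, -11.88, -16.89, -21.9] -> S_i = -1.86 + -5.01*i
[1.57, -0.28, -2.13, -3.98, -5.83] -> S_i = 1.57 + -1.85*i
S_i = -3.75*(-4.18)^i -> [-3.75, 15.68, -65.52, 273.88, -1144.82]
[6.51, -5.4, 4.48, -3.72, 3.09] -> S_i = 6.51*(-0.83)^i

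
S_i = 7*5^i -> [7, 35, 175, 875, 4375]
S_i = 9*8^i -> [9, 72, 576, 4608, 36864]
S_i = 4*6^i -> [4, 24, 144, 864, 5184]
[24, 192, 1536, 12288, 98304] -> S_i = 24*8^i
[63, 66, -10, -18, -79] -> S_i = Random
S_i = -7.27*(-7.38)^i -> [-7.27, 53.65, -395.96, 2922.16, -21565.52]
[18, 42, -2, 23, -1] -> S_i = Random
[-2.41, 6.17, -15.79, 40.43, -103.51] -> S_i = -2.41*(-2.56)^i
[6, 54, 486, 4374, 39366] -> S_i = 6*9^i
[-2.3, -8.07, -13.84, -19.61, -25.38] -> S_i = -2.30 + -5.77*i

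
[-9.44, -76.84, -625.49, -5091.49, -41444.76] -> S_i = -9.44*8.14^i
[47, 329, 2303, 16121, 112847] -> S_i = 47*7^i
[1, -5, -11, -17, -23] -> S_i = 1 + -6*i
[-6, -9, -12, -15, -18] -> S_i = -6 + -3*i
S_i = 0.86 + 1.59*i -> [0.86, 2.45, 4.04, 5.63, 7.22]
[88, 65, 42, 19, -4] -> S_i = 88 + -23*i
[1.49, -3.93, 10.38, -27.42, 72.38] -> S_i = 1.49*(-2.64)^i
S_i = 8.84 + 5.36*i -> [8.84, 14.2, 19.56, 24.92, 30.28]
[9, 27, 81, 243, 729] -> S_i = 9*3^i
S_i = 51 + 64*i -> [51, 115, 179, 243, 307]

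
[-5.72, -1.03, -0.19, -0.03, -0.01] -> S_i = -5.72*0.18^i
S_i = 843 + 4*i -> [843, 847, 851, 855, 859]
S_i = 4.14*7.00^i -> [4.14, 28.98, 202.86, 1420.02, 9940.14]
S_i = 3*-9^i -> [3, -27, 243, -2187, 19683]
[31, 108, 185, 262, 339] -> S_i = 31 + 77*i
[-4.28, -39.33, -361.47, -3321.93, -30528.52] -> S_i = -4.28*9.19^i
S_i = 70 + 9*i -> [70, 79, 88, 97, 106]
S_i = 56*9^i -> [56, 504, 4536, 40824, 367416]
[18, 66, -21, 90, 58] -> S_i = Random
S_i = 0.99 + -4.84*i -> [0.99, -3.85, -8.69, -13.53, -18.37]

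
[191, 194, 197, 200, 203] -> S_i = 191 + 3*i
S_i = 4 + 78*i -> [4, 82, 160, 238, 316]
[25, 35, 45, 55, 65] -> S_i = 25 + 10*i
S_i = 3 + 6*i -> [3, 9, 15, 21, 27]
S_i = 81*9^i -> [81, 729, 6561, 59049, 531441]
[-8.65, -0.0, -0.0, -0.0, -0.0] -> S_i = -8.65*0.00^i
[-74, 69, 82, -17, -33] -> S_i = Random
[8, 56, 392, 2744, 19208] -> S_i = 8*7^i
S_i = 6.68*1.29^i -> [6.68, 8.62, 11.12, 14.34, 18.5]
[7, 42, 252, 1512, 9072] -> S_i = 7*6^i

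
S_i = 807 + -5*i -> [807, 802, 797, 792, 787]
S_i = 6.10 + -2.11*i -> [6.1, 3.99, 1.88, -0.23, -2.34]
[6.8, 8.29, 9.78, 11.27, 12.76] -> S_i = 6.80 + 1.49*i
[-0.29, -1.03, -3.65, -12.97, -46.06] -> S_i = -0.29*3.55^i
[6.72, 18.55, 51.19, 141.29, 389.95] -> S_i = 6.72*2.76^i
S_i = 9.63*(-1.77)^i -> [9.63, -17.05, 30.17, -53.4, 94.52]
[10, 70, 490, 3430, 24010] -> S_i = 10*7^i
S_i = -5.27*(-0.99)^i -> [-5.27, 5.22, -5.17, 5.11, -5.06]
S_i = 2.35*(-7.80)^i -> [2.35, -18.33, 142.97, -1115.2, 8698.54]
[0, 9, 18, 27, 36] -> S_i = 0 + 9*i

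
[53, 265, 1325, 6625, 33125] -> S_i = 53*5^i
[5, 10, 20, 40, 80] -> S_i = 5*2^i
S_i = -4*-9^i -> [-4, 36, -324, 2916, -26244]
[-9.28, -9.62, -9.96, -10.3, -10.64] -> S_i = -9.28 + -0.34*i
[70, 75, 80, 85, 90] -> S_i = 70 + 5*i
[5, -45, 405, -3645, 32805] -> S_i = 5*-9^i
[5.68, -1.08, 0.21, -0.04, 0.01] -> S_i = 5.68*(-0.19)^i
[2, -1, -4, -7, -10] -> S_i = 2 + -3*i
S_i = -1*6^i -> [-1, -6, -36, -216, -1296]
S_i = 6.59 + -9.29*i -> [6.59, -2.7, -11.99, -21.28, -30.57]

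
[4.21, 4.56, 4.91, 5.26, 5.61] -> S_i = 4.21 + 0.35*i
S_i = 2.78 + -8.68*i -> [2.78, -5.9, -14.58, -23.26, -31.94]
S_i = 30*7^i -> [30, 210, 1470, 10290, 72030]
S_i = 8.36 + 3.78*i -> [8.36, 12.14, 15.92, 19.7, 23.48]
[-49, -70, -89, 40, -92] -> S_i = Random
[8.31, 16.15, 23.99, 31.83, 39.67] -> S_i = 8.31 + 7.84*i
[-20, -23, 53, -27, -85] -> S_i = Random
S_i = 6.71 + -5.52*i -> [6.71, 1.19, -4.33, -9.85, -15.37]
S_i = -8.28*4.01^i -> [-8.28, -33.2, -133.14, -533.9, -2140.96]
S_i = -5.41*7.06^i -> [-5.41, -38.19, -269.65, -1903.76, -13440.52]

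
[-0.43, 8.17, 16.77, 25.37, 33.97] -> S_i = -0.43 + 8.60*i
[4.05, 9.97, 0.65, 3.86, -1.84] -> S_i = Random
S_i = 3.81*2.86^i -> [3.81, 10.9, 31.16, 89.13, 254.91]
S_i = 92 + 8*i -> [92, 100, 108, 116, 124]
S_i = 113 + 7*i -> [113, 120, 127, 134, 141]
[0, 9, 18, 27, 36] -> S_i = 0 + 9*i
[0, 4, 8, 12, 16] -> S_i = 0 + 4*i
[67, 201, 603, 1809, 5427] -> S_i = 67*3^i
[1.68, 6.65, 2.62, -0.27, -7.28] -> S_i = Random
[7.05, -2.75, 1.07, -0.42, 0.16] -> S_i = 7.05*(-0.39)^i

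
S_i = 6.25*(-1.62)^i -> [6.25, -10.12, 16.4, -26.57, 43.05]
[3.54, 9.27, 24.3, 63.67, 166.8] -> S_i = 3.54*2.62^i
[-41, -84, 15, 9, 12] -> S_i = Random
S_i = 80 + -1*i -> [80, 79, 78, 77, 76]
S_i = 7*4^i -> [7, 28, 112, 448, 1792]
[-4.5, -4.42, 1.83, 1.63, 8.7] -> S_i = Random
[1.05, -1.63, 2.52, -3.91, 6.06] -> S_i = 1.05*(-1.55)^i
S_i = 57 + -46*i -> [57, 11, -35, -81, -127]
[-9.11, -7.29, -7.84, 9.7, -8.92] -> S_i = Random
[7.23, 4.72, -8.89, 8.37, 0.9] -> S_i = Random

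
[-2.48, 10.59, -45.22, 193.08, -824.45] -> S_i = -2.48*(-4.27)^i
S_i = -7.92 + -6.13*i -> [-7.92, -14.05, -20.18, -26.31, -32.44]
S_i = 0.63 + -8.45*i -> [0.63, -7.82, -16.27, -24.72, -33.17]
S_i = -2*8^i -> [-2, -16, -128, -1024, -8192]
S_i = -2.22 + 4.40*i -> [-2.22, 2.18, 6.58, 10.98, 15.38]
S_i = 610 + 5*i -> [610, 615, 620, 625, 630]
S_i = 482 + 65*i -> [482, 547, 612, 677, 742]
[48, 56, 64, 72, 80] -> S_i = 48 + 8*i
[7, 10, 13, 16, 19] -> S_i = 7 + 3*i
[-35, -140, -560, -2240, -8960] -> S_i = -35*4^i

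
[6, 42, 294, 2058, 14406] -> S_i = 6*7^i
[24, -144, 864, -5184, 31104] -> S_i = 24*-6^i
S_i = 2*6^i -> [2, 12, 72, 432, 2592]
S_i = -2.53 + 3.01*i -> [-2.53, 0.48, 3.49, 6.5, 9.51]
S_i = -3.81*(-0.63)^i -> [-3.81, 2.4, -1.51, 0.95, -0.6]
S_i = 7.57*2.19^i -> [7.57, 16.58, 36.31, 79.51, 174.13]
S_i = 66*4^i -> [66, 264, 1056, 4224, 16896]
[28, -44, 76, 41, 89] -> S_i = Random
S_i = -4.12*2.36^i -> [-4.12, -9.72, -22.95, -54.15, -127.8]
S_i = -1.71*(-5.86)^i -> [-1.71, 10.02, -58.72, 344.1, -2016.45]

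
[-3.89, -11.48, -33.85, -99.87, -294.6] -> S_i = -3.89*2.95^i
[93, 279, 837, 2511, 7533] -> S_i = 93*3^i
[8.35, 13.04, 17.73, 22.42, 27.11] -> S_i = 8.35 + 4.69*i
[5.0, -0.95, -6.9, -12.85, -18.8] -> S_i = 5.00 + -5.95*i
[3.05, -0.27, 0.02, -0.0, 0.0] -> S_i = 3.05*(-0.09)^i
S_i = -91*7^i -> [-91, -637, -4459, -31213, -218491]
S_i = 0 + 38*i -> [0, 38, 76, 114, 152]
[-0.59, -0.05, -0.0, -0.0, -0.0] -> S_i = -0.59*0.09^i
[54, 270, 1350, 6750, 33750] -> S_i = 54*5^i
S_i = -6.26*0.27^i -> [-6.26, -1.69, -0.46, -0.12, -0.03]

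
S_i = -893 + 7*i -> [-893, -886, -879, -872, -865]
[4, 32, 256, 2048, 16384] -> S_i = 4*8^i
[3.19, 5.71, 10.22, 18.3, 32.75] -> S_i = 3.19*1.79^i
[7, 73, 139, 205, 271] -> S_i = 7 + 66*i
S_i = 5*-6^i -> [5, -30, 180, -1080, 6480]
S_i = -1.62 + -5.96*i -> [-1.62, -7.58, -13.54, -19.5, -25.46]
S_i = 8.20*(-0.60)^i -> [8.2, -4.92, 2.95, -1.77, 1.06]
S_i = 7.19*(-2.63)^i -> [7.19, -18.91, 49.73, -130.8, 343.99]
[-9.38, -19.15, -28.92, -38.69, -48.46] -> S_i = -9.38 + -9.77*i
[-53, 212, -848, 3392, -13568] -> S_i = -53*-4^i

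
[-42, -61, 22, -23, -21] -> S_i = Random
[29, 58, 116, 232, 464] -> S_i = 29*2^i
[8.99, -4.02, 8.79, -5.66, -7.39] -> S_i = Random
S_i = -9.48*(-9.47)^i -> [-9.48, 89.78, -850.17, 8051.16, -76244.45]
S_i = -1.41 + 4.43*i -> [-1.41, 3.02, 7.45, 11.88, 16.31]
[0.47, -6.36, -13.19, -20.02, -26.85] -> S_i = 0.47 + -6.83*i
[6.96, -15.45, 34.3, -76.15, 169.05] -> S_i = 6.96*(-2.22)^i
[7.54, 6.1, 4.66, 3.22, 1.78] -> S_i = 7.54 + -1.44*i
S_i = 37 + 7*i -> [37, 44, 51, 58, 65]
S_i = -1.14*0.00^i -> [-1.14, -0.0, -0.0, -0.0, -0.0]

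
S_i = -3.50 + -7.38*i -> [-3.5, -10.88, -18.26, -25.64, -33.02]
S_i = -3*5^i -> [-3, -15, -75, -375, -1875]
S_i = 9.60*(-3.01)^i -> [9.6, -28.9, 86.98, -261.8, 788.02]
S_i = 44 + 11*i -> [44, 55, 66, 77, 88]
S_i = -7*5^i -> [-7, -35, -175, -875, -4375]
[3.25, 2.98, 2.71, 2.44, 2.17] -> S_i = 3.25 + -0.27*i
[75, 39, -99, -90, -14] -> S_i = Random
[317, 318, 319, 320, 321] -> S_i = 317 + 1*i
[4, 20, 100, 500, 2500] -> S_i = 4*5^i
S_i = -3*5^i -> [-3, -15, -75, -375, -1875]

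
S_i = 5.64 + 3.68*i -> [5.64, 9.32, 13.0, 16.68, 20.36]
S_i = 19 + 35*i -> [19, 54, 89, 124, 159]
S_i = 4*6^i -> [4, 24, 144, 864, 5184]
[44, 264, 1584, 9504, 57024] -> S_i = 44*6^i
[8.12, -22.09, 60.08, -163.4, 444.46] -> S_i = 8.12*(-2.72)^i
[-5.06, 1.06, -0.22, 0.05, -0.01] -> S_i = -5.06*(-0.21)^i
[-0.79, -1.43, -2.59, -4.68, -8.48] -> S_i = -0.79*1.81^i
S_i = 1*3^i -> [1, 3, 9, 27, 81]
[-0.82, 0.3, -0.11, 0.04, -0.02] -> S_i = -0.82*(-0.37)^i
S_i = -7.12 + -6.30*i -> [-7.12, -13.42, -19.72, -26.02, -32.32]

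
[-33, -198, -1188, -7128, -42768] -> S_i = -33*6^i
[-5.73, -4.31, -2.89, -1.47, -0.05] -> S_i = -5.73 + 1.42*i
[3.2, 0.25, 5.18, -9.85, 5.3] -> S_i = Random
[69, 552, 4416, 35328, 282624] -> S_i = 69*8^i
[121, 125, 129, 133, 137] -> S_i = 121 + 4*i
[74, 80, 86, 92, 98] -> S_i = 74 + 6*i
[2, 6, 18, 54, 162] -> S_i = 2*3^i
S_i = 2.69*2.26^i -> [2.69, 6.08, 13.74, 31.05, 70.18]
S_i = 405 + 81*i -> [405, 486, 567, 648, 729]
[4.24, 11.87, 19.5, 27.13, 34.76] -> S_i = 4.24 + 7.63*i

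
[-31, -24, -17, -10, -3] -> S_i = -31 + 7*i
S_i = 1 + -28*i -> [1, -27, -55, -83, -111]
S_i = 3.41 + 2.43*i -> [3.41, 5.84, 8.27, 10.7, 13.13]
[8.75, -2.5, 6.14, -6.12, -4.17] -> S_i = Random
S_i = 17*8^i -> [17, 136, 1088, 8704, 69632]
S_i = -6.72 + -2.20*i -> [-6.72, -8.92, -11.12, -13.32, -15.52]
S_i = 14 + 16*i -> [14, 30, 46, 62, 78]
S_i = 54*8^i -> [54, 432, 3456, 27648, 221184]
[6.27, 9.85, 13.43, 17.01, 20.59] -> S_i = 6.27 + 3.58*i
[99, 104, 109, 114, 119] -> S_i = 99 + 5*i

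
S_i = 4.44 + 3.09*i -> [4.44, 7.53, 10.62, 13.71, 16.8]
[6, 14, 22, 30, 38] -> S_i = 6 + 8*i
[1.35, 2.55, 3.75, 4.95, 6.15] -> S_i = 1.35 + 1.20*i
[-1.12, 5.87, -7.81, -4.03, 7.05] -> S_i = Random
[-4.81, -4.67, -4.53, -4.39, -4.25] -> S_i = -4.81 + 0.14*i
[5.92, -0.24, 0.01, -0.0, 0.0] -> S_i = 5.92*(-0.04)^i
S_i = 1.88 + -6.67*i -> [1.88, -4.79, -11.46, -18.13, -24.8]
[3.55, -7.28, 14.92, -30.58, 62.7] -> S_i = 3.55*(-2.05)^i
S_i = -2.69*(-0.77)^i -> [-2.69, 2.07, -1.59, 1.23, -0.95]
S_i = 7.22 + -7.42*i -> [7.22, -0.2, -7.62, -15.04, -22.46]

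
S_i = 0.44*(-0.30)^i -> [0.44, -0.13, 0.04, -0.01, 0.0]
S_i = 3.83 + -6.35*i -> [3.83, -2.52, -8.87, -15.22, -21.57]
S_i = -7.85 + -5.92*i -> [-7.85, -13.77, -19.69, -25.61, -31.53]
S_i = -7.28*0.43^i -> [-7.28, -3.13, -1.35, -0.58, -0.25]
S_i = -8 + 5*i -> [-8, -3, 2, 7, 12]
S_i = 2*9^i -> [2, 18, 162, 1458, 13122]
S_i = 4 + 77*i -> [4, 81, 158, 235, 312]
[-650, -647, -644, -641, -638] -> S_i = -650 + 3*i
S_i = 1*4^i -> [1, 4, 16, 64, 256]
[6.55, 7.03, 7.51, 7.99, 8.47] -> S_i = 6.55 + 0.48*i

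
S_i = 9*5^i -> [9, 45, 225, 1125, 5625]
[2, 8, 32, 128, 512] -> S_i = 2*4^i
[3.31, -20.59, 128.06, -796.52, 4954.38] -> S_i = 3.31*(-6.22)^i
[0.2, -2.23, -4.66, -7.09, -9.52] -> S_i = 0.20 + -2.43*i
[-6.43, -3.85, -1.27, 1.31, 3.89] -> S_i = -6.43 + 2.58*i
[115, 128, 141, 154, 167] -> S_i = 115 + 13*i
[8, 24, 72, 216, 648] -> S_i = 8*3^i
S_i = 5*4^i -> [5, 20, 80, 320, 1280]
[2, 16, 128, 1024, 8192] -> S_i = 2*8^i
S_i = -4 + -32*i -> [-4, -36, -68, -100, -132]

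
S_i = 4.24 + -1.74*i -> [4.24, 2.5, 0.76, -0.98, -2.72]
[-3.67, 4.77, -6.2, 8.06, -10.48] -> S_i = -3.67*(-1.30)^i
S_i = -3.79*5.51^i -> [-3.79, -20.88, -115.06, -634.01, -3493.38]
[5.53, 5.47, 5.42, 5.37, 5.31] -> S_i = 5.53*0.99^i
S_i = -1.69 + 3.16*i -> [-1.69, 1.47, 4.63, 7.79, 10.95]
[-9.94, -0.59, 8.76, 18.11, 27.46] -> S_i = -9.94 + 9.35*i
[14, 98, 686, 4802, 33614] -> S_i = 14*7^i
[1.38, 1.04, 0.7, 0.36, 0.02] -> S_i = 1.38 + -0.34*i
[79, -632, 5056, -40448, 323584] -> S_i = 79*-8^i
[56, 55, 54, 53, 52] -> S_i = 56 + -1*i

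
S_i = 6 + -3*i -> [6, 3, 0, -3, -6]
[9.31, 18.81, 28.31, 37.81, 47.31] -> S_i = 9.31 + 9.50*i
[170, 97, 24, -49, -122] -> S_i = 170 + -73*i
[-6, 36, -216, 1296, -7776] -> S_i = -6*-6^i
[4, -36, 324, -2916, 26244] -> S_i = 4*-9^i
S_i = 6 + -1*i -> [6, 5, 4, 3, 2]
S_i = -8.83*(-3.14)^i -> [-8.83, 27.73, -87.06, 273.37, -858.38]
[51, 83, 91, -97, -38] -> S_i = Random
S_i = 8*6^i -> [8, 48, 288, 1728, 10368]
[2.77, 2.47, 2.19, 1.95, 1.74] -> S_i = 2.77*0.89^i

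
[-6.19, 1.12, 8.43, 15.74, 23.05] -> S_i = -6.19 + 7.31*i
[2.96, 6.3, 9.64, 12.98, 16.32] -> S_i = 2.96 + 3.34*i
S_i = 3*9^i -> [3, 27, 243, 2187, 19683]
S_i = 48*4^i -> [48, 192, 768, 3072, 12288]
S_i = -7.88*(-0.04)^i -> [-7.88, 0.32, -0.01, 0.0, -0.0]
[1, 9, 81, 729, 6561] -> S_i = 1*9^i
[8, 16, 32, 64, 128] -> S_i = 8*2^i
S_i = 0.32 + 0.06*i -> [0.32, 0.38, 0.44, 0.5, 0.56]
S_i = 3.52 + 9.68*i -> [3.52, 13.2, 22.88, 32.56, 42.24]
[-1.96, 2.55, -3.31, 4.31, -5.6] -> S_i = -1.96*(-1.30)^i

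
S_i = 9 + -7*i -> [9, 2, -5, -12, -19]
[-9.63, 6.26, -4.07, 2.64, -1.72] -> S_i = -9.63*(-0.65)^i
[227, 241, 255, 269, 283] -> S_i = 227 + 14*i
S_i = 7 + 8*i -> [7, 15, 23, 31, 39]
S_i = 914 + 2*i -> [914, 916, 918, 920, 922]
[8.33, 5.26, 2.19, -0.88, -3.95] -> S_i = 8.33 + -3.07*i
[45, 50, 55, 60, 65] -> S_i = 45 + 5*i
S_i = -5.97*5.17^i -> [-5.97, -30.86, -159.57, -824.98, -4265.17]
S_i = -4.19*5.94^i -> [-4.19, -24.89, -147.84, -878.16, -5216.27]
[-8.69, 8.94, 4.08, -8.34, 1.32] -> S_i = Random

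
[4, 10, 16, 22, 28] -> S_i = 4 + 6*i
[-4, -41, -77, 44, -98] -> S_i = Random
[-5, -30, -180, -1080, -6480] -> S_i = -5*6^i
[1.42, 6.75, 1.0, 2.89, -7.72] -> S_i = Random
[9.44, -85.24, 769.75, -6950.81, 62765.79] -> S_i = 9.44*(-9.03)^i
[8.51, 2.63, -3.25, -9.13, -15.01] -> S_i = 8.51 + -5.88*i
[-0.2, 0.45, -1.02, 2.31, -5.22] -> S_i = -0.20*(-2.26)^i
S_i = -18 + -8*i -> [-18, -26, -34, -42, -50]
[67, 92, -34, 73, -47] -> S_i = Random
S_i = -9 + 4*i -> [-9, -5, -1, 3, 7]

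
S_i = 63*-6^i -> [63, -378, 2268, -13608, 81648]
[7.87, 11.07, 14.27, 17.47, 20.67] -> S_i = 7.87 + 3.20*i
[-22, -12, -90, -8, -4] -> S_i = Random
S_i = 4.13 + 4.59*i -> [4.13, 8.72, 13.31, 17.9, 22.49]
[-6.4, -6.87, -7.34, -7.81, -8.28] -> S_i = -6.40 + -0.47*i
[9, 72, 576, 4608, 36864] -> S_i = 9*8^i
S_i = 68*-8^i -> [68, -544, 4352, -34816, 278528]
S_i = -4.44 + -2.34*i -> [-4.44, -6.78, -9.12, -11.46, -13.8]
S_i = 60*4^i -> [60, 240, 960, 3840, 15360]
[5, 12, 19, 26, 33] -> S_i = 5 + 7*i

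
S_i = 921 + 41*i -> [921, 962, 1003, 1044, 1085]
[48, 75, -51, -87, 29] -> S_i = Random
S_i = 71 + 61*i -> [71, 132, 193, 254, 315]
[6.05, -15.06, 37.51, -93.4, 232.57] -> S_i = 6.05*(-2.49)^i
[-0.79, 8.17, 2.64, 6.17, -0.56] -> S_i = Random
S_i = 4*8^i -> [4, 32, 256, 2048, 16384]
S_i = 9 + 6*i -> [9, 15, 21, 27, 33]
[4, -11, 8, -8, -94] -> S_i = Random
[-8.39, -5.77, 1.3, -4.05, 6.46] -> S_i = Random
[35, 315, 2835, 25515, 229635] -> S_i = 35*9^i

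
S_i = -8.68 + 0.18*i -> [-8.68, -8.5, -8.32, -8.14, -7.96]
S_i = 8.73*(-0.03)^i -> [8.73, -0.26, 0.01, -0.0, 0.0]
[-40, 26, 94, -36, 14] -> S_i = Random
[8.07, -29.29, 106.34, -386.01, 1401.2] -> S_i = 8.07*(-3.63)^i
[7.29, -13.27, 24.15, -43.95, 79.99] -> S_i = 7.29*(-1.82)^i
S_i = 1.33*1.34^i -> [1.33, 1.78, 2.39, 3.2, 4.29]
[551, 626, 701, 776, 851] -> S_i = 551 + 75*i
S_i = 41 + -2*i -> [41, 39, 37, 35, 33]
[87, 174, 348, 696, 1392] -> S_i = 87*2^i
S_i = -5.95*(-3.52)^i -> [-5.95, 20.94, -73.72, 259.5, -913.46]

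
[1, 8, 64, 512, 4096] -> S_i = 1*8^i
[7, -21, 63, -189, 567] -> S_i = 7*-3^i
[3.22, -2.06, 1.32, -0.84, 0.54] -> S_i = 3.22*(-0.64)^i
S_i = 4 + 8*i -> [4, 12, 20, 28, 36]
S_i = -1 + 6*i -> [-1, 5, 11, 17, 23]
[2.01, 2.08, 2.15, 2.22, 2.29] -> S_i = 2.01 + 0.07*i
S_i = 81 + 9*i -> [81, 90, 99, 108, 117]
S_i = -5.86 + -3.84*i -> [-5.86, -9.7, -13.54, -17.38, -21.22]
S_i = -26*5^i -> [-26, -130, -650, -3250, -16250]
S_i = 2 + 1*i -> [2, 3, 4, 5, 6]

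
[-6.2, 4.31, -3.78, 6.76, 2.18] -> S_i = Random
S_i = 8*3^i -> [8, 24, 72, 216, 648]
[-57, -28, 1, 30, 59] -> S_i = -57 + 29*i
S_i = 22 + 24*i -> [22, 46, 70, 94, 118]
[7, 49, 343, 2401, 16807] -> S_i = 7*7^i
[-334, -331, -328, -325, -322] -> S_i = -334 + 3*i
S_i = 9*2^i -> [9, 18, 36, 72, 144]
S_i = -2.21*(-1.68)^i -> [-2.21, 3.71, -6.24, 10.48, -17.6]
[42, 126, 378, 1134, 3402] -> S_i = 42*3^i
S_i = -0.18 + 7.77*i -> [-0.18, 7.59, 15.36, 23.13, 30.9]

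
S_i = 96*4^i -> [96, 384, 1536, 6144, 24576]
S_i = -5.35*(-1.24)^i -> [-5.35, 6.63, -8.23, 10.2, -12.65]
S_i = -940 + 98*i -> [-940, -842, -744, -646, -548]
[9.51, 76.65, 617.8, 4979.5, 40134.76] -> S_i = 9.51*8.06^i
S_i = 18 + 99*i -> [18, 117, 216, 315, 414]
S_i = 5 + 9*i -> [5, 14, 23, 32, 41]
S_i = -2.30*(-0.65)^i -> [-2.3, 1.5, -0.97, 0.63, -0.41]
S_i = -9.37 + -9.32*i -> [-9.37, -18.69, -28.01, -37.33, -46.65]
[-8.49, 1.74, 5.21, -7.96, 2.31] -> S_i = Random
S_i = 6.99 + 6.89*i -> [6.99, 13.88, 20.77, 27.66, 34.55]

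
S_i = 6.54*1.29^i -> [6.54, 8.44, 10.88, 14.04, 18.11]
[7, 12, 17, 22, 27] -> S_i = 7 + 5*i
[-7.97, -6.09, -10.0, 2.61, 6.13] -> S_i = Random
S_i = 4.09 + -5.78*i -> [4.09, -1.69, -7.47, -13.25, -19.03]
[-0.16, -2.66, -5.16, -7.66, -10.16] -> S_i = -0.16 + -2.50*i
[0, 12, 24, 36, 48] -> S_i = 0 + 12*i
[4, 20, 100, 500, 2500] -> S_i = 4*5^i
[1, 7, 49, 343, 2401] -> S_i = 1*7^i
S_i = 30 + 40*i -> [30, 70, 110, 150, 190]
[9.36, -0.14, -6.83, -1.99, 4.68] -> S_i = Random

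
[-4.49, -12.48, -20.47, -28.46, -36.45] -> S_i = -4.49 + -7.99*i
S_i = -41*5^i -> [-41, -205, -1025, -5125, -25625]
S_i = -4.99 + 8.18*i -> [-4.99, 3.19, 11.37, 19.55, 27.73]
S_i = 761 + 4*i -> [761, 765, 769, 773, 777]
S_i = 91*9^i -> [91, 819, 7371, 66339, 597051]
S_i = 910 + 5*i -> [910, 915, 920, 925, 930]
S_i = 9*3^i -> [9, 27, 81, 243, 729]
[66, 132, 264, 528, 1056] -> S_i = 66*2^i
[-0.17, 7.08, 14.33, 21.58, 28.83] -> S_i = -0.17 + 7.25*i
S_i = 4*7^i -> [4, 28, 196, 1372, 9604]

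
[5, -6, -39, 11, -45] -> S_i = Random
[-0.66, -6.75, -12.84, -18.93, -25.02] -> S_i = -0.66 + -6.09*i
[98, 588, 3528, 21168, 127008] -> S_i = 98*6^i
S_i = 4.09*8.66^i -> [4.09, 35.42, 306.73, 2656.3, 23003.55]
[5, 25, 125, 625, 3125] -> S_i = 5*5^i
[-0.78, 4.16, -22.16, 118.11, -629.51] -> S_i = -0.78*(-5.33)^i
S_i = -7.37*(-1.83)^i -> [-7.37, 13.49, -24.68, 45.17, -82.66]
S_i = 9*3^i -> [9, 27, 81, 243, 729]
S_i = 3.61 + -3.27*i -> [3.61, 0.34, -2.93, -6.2, -9.47]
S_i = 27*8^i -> [27, 216, 1728, 13824, 110592]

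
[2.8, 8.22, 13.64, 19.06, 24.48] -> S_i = 2.80 + 5.42*i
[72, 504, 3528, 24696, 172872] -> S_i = 72*7^i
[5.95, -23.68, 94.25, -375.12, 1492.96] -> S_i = 5.95*(-3.98)^i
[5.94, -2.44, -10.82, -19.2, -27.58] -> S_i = 5.94 + -8.38*i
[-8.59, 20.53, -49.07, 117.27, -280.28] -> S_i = -8.59*(-2.39)^i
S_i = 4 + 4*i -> [4, 8, 12, 16, 20]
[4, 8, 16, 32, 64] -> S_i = 4*2^i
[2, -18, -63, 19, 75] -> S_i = Random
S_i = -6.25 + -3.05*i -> [-6.25, -9.3, -12.35, -15.4, -18.45]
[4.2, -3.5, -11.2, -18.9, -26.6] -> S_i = 4.20 + -7.70*i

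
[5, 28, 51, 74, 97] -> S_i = 5 + 23*i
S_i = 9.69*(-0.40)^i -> [9.69, -3.88, 1.55, -0.62, 0.25]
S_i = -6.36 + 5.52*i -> [-6.36, -0.84, 4.68, 10.2, 15.72]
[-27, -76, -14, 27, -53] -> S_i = Random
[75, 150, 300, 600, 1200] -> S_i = 75*2^i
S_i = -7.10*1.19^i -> [-7.1, -8.45, -10.05, -11.96, -14.24]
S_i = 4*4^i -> [4, 16, 64, 256, 1024]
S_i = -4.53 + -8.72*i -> [-4.53, -13.25, -21.97, -30.69, -39.41]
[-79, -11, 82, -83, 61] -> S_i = Random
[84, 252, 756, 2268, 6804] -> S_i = 84*3^i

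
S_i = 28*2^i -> [28, 56, 112, 224, 448]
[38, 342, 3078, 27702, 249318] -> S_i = 38*9^i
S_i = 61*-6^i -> [61, -366, 2196, -13176, 79056]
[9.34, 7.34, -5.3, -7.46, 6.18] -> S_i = Random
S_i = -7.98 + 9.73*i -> [-7.98, 1.75, 11.48, 21.21, 30.94]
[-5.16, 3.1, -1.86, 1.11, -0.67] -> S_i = -5.16*(-0.60)^i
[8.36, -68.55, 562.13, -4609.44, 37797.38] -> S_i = 8.36*(-8.20)^i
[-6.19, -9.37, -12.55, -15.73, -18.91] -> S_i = -6.19 + -3.18*i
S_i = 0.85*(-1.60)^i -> [0.85, -1.36, 2.18, -3.48, 5.57]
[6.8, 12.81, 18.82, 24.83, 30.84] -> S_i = 6.80 + 6.01*i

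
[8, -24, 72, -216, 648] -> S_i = 8*-3^i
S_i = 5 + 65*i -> [5, 70, 135, 200, 265]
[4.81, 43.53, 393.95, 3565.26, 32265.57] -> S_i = 4.81*9.05^i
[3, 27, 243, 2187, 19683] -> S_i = 3*9^i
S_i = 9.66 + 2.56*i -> [9.66, 12.22, 14.78, 17.34, 19.9]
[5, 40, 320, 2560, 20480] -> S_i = 5*8^i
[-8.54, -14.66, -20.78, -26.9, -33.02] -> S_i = -8.54 + -6.12*i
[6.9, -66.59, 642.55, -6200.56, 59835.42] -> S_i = 6.90*(-9.65)^i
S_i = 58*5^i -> [58, 290, 1450, 7250, 36250]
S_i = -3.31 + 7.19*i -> [-3.31, 3.88, 11.07, 18.26, 25.45]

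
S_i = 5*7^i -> [5, 35, 245, 1715, 12005]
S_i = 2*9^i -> [2, 18, 162, 1458, 13122]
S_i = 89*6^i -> [89, 534, 3204, 19224, 115344]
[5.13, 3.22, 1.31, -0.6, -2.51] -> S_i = 5.13 + -1.91*i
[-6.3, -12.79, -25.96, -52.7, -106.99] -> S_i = -6.30*2.03^i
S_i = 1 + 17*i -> [1, 18, 35, 52, 69]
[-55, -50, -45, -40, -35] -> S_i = -55 + 5*i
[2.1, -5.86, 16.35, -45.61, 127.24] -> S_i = 2.10*(-2.79)^i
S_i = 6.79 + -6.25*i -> [6.79, 0.54, -5.71, -11.96, -18.21]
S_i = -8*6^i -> [-8, -48, -288, -1728, -10368]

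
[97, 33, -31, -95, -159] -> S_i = 97 + -64*i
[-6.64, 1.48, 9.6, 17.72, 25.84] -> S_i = -6.64 + 8.12*i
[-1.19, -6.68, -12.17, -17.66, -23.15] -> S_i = -1.19 + -5.49*i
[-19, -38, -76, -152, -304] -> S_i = -19*2^i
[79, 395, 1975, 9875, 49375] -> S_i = 79*5^i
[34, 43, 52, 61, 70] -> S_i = 34 + 9*i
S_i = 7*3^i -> [7, 21, 63, 189, 567]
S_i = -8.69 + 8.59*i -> [-8.69, -0.1, 8.49, 17.08, 25.67]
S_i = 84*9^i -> [84, 756, 6804, 61236, 551124]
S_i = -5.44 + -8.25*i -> [-5.44, -13.69, -21.94, -30.19, -38.44]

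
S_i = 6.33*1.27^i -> [6.33, 8.04, 10.21, 12.97, 16.47]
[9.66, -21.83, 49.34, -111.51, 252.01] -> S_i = 9.66*(-2.26)^i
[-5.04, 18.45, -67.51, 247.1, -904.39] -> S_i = -5.04*(-3.66)^i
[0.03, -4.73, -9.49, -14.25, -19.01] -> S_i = 0.03 + -4.76*i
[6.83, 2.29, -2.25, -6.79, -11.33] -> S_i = 6.83 + -4.54*i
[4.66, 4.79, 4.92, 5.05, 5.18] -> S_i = 4.66 + 0.13*i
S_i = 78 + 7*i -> [78, 85, 92, 99, 106]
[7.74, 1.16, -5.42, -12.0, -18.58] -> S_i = 7.74 + -6.58*i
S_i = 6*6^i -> [6, 36, 216, 1296, 7776]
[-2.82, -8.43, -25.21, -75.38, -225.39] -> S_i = -2.82*2.99^i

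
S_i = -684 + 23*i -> [-684, -661, -638, -615, -592]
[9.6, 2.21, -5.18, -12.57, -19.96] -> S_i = 9.60 + -7.39*i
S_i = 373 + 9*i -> [373, 382, 391, 400, 409]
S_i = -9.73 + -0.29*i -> [-9.73, -10.02, -10.31, -10.6, -10.89]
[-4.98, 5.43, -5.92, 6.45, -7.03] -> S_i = -4.98*(-1.09)^i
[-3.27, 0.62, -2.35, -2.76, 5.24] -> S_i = Random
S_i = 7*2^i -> [7, 14, 28, 56, 112]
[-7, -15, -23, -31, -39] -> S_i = -7 + -8*i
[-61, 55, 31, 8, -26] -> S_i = Random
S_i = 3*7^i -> [3, 21, 147, 1029, 7203]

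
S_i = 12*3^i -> [12, 36, 108, 324, 972]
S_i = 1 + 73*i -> [1, 74, 147, 220, 293]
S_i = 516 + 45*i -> [516, 561, 606, 651, 696]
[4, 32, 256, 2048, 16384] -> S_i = 4*8^i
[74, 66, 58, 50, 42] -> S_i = 74 + -8*i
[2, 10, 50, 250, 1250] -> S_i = 2*5^i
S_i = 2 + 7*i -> [2, 9, 16, 23, 30]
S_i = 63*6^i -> [63, 378, 2268, 13608, 81648]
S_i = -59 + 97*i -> [-59, 38, 135, 232, 329]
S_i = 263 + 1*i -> [263, 264, 265, 266, 267]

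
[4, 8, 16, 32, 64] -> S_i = 4*2^i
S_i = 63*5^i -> [63, 315, 1575, 7875, 39375]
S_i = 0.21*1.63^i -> [0.21, 0.34, 0.56, 0.91, 1.48]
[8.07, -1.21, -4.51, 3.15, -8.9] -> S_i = Random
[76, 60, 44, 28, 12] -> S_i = 76 + -16*i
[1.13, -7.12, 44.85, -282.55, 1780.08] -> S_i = 1.13*(-6.30)^i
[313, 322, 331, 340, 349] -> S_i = 313 + 9*i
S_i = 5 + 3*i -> [5, 8, 11, 14, 17]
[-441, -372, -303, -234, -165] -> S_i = -441 + 69*i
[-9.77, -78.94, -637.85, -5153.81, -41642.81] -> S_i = -9.77*8.08^i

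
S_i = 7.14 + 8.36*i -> [7.14, 15.5, 23.86, 32.22, 40.58]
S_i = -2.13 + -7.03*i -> [-2.13, -9.16, -16.19, -23.22, -30.25]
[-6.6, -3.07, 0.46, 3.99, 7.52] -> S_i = -6.60 + 3.53*i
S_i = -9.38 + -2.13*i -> [-9.38, -11.51, -13.64, -15.77, -17.9]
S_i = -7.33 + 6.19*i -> [-7.33, -1.14, 5.05, 11.24, 17.43]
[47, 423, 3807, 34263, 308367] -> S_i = 47*9^i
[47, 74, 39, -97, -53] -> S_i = Random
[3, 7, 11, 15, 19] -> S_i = 3 + 4*i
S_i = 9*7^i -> [9, 63, 441, 3087, 21609]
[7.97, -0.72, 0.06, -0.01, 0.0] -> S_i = 7.97*(-0.09)^i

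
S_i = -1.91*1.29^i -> [-1.91, -2.46, -3.18, -4.1, -5.29]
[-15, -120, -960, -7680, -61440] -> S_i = -15*8^i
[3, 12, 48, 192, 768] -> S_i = 3*4^i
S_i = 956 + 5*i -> [956, 961, 966, 971, 976]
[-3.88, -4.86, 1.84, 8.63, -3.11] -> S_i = Random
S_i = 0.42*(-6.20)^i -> [0.42, -2.6, 16.14, -100.1, 620.61]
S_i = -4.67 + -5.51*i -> [-4.67, -10.18, -15.69, -21.2, -26.71]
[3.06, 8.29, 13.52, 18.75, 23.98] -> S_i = 3.06 + 5.23*i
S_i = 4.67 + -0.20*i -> [4.67, 4.47, 4.27, 4.07, 3.87]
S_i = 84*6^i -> [84, 504, 3024, 18144, 108864]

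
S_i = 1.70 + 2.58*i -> [1.7, 4.28, 6.86, 9.44, 12.02]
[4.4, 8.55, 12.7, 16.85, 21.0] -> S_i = 4.40 + 4.15*i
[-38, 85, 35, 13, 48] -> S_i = Random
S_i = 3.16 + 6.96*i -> [3.16, 10.12, 17.08, 24.04, 31.0]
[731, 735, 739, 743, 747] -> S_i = 731 + 4*i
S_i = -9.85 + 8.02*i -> [-9.85, -1.83, 6.19, 14.21, 22.23]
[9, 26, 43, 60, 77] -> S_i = 9 + 17*i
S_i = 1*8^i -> [1, 8, 64, 512, 4096]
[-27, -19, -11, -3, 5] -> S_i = -27 + 8*i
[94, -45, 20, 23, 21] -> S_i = Random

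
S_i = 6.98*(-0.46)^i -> [6.98, -3.21, 1.48, -0.68, 0.31]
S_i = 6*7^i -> [6, 42, 294, 2058, 14406]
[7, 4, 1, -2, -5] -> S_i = 7 + -3*i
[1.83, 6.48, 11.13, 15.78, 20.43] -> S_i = 1.83 + 4.65*i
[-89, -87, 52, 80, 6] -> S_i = Random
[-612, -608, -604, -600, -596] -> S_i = -612 + 4*i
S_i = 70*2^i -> [70, 140, 280, 560, 1120]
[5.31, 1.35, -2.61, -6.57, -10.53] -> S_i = 5.31 + -3.96*i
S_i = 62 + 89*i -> [62, 151, 240, 329, 418]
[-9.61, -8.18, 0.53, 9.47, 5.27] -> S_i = Random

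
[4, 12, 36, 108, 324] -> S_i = 4*3^i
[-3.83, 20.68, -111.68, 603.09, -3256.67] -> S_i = -3.83*(-5.40)^i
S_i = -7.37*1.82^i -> [-7.37, -13.41, -24.41, -44.43, -80.86]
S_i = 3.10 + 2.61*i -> [3.1, 5.71, 8.32, 10.93, 13.54]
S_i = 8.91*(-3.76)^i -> [8.91, -33.5, 125.97, -473.63, 1780.86]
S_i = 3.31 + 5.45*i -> [3.31, 8.76, 14.21, 19.66, 25.11]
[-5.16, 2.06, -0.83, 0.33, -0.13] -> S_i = -5.16*(-0.40)^i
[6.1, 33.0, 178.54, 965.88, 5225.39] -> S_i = 6.10*5.41^i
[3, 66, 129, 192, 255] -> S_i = 3 + 63*i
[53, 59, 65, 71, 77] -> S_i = 53 + 6*i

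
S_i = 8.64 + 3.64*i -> [8.64, 12.28, 15.92, 19.56, 23.2]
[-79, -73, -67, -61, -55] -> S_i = -79 + 6*i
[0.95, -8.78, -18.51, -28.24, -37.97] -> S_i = 0.95 + -9.73*i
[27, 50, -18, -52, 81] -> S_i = Random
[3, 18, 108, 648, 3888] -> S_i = 3*6^i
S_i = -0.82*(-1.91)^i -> [-0.82, 1.57, -2.99, 5.71, -10.91]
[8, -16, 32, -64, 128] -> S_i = 8*-2^i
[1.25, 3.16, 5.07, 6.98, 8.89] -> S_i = 1.25 + 1.91*i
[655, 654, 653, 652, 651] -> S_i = 655 + -1*i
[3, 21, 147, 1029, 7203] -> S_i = 3*7^i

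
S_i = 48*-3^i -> [48, -144, 432, -1296, 3888]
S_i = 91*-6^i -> [91, -546, 3276, -19656, 117936]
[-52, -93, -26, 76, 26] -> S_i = Random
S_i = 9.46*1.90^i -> [9.46, 17.97, 34.15, 64.89, 123.28]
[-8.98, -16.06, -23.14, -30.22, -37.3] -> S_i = -8.98 + -7.08*i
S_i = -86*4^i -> [-86, -344, -1376, -5504, -22016]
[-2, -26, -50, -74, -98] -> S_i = -2 + -24*i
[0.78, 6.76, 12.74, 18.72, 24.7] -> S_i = 0.78 + 5.98*i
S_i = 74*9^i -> [74, 666, 5994, 53946, 485514]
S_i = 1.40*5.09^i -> [1.4, 7.13, 36.27, 184.62, 939.72]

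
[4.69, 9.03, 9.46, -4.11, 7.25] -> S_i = Random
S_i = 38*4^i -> [38, 152, 608, 2432, 9728]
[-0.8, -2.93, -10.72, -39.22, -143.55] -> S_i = -0.80*3.66^i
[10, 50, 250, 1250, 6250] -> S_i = 10*5^i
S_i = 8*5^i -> [8, 40, 200, 1000, 5000]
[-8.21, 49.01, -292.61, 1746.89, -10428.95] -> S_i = -8.21*(-5.97)^i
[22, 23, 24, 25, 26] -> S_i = 22 + 1*i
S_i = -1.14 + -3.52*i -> [-1.14, -4.66, -8.18, -11.7, -15.22]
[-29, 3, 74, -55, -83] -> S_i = Random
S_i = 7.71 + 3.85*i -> [7.71, 11.56, 15.41, 19.26, 23.11]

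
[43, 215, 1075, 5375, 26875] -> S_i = 43*5^i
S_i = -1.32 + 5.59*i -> [-1.32, 4.27, 9.86, 15.45, 21.04]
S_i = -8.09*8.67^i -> [-8.09, -70.14, -608.12, -5272.37, -45711.44]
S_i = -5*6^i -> [-5, -30, -180, -1080, -6480]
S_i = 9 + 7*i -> [9, 16, 23, 30, 37]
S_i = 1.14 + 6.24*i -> [1.14, 7.38, 13.62, 19.86, 26.1]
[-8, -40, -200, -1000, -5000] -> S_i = -8*5^i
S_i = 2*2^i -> [2, 4, 8, 16, 32]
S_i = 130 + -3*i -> [130, 127, 124, 121, 118]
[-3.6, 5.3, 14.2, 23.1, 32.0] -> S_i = -3.60 + 8.90*i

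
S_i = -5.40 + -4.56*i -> [-5.4, -9.96, -14.52, -19.08, -23.64]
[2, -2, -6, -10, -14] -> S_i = 2 + -4*i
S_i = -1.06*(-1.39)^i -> [-1.06, 1.47, -2.05, 2.85, -3.96]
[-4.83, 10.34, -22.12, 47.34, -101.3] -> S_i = -4.83*(-2.14)^i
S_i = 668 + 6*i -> [668, 674, 680, 686, 692]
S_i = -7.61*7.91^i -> [-7.61, -60.2, -476.14, -3766.29, -29791.38]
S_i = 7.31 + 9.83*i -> [7.31, 17.14, 26.97, 36.8, 46.63]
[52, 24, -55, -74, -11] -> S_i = Random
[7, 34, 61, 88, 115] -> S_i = 7 + 27*i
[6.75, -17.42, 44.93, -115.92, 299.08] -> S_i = 6.75*(-2.58)^i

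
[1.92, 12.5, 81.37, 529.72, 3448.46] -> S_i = 1.92*6.51^i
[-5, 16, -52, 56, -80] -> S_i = Random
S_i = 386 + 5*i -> [386, 391, 396, 401, 406]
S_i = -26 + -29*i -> [-26, -55, -84, -113, -142]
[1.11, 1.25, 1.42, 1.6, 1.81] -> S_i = 1.11*1.13^i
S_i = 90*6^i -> [90, 540, 3240, 19440, 116640]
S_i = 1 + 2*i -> [1, 3, 5, 7, 9]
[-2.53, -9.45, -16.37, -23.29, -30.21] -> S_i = -2.53 + -6.92*i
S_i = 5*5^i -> [5, 25, 125, 625, 3125]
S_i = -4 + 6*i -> [-4, 2, 8, 14, 20]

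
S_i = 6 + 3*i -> [6, 9, 12, 15, 18]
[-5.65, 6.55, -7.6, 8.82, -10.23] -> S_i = -5.65*(-1.16)^i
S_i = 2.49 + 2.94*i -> [2.49, 5.43, 8.37, 11.31, 14.25]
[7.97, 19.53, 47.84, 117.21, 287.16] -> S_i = 7.97*2.45^i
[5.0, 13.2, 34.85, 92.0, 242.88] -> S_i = 5.00*2.64^i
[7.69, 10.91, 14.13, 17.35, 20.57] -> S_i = 7.69 + 3.22*i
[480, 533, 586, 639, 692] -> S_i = 480 + 53*i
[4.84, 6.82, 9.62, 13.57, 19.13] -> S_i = 4.84*1.41^i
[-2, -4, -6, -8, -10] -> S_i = -2 + -2*i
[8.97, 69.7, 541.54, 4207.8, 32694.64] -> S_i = 8.97*7.77^i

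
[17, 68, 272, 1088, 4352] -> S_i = 17*4^i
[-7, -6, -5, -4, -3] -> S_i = -7 + 1*i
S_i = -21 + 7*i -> [-21, -14, -7, 0, 7]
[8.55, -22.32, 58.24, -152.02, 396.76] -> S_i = 8.55*(-2.61)^i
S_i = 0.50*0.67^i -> [0.5, 0.34, 0.22, 0.15, 0.1]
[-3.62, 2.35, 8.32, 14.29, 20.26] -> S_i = -3.62 + 5.97*i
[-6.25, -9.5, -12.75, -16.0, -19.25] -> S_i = -6.25 + -3.25*i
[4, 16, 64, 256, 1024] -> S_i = 4*4^i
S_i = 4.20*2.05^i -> [4.2, 8.61, 17.65, 36.18, 74.18]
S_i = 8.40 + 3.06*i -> [8.4, 11.46, 14.52, 17.58, 20.64]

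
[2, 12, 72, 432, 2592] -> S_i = 2*6^i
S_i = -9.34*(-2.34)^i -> [-9.34, 21.86, -51.14, 119.67, -280.03]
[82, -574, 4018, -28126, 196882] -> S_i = 82*-7^i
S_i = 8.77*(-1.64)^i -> [8.77, -14.38, 23.59, -38.68, 63.44]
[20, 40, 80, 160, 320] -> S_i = 20*2^i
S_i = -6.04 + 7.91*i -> [-6.04, 1.87, 9.78, 17.69, 25.6]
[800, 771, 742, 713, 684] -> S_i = 800 + -29*i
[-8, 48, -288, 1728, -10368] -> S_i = -8*-6^i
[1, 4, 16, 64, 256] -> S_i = 1*4^i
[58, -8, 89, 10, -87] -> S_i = Random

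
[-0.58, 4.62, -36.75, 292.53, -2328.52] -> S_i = -0.58*(-7.96)^i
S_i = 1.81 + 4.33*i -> [1.81, 6.14, 10.47, 14.8, 19.13]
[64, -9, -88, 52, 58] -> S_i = Random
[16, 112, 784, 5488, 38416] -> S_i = 16*7^i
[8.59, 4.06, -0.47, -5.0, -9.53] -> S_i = 8.59 + -4.53*i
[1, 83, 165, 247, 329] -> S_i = 1 + 82*i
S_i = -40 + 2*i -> [-40, -38, -36, -34, -32]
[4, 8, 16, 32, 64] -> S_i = 4*2^i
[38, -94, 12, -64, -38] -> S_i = Random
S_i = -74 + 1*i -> [-74, -73, -72, -71, -70]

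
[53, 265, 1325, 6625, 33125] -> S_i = 53*5^i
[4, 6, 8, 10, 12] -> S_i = 4 + 2*i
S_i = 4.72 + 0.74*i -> [4.72, 5.46, 6.2, 6.94, 7.68]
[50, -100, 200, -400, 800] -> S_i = 50*-2^i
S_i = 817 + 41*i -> [817, 858, 899, 940, 981]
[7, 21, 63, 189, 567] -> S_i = 7*3^i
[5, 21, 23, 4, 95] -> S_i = Random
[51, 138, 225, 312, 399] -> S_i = 51 + 87*i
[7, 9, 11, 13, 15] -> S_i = 7 + 2*i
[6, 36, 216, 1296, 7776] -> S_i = 6*6^i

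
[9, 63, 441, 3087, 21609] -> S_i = 9*7^i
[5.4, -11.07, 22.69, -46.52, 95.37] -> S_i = 5.40*(-2.05)^i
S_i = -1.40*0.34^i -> [-1.4, -0.48, -0.16, -0.06, -0.02]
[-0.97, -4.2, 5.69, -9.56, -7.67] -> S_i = Random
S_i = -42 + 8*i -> [-42, -34, -26, -18, -10]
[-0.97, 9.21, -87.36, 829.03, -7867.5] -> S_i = -0.97*(-9.49)^i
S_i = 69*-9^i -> [69, -621, 5589, -50301, 452709]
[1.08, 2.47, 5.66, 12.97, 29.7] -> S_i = 1.08*2.29^i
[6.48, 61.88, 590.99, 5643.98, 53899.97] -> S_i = 6.48*9.55^i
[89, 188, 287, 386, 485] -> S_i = 89 + 99*i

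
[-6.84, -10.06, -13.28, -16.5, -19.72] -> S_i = -6.84 + -3.22*i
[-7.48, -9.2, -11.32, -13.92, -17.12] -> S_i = -7.48*1.23^i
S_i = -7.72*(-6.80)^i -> [-7.72, 52.5, -356.97, 2427.42, -16506.42]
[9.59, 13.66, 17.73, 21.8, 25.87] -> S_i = 9.59 + 4.07*i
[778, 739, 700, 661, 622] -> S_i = 778 + -39*i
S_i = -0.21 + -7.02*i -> [-0.21, -7.23, -14.25, -21.27, -28.29]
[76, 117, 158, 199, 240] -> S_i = 76 + 41*i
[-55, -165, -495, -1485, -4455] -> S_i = -55*3^i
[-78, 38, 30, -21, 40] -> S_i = Random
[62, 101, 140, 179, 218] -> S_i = 62 + 39*i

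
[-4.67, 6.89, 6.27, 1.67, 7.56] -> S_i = Random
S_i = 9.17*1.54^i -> [9.17, 14.12, 21.75, 33.49, 51.58]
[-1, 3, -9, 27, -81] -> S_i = -1*-3^i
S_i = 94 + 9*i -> [94, 103, 112, 121, 130]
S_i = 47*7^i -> [47, 329, 2303, 16121, 112847]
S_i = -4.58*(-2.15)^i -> [-4.58, 9.85, -21.17, 45.52, -97.86]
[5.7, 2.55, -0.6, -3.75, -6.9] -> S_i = 5.70 + -3.15*i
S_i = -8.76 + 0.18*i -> [-8.76, -8.58, -8.4, -8.22, -8.04]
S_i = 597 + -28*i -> [597, 569, 541, 513, 485]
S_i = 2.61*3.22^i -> [2.61, 8.4, 27.06, 87.14, 280.58]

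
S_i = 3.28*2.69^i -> [3.28, 8.82, 23.73, 63.85, 171.74]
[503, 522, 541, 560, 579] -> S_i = 503 + 19*i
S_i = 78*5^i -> [78, 390, 1950, 9750, 48750]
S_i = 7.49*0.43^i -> [7.49, 3.22, 1.38, 0.6, 0.26]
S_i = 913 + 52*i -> [913, 965, 1017, 1069, 1121]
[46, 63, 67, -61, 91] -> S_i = Random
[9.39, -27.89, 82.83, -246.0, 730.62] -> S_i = 9.39*(-2.97)^i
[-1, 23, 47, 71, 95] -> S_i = -1 + 24*i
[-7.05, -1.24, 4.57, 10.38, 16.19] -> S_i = -7.05 + 5.81*i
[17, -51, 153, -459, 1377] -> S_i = 17*-3^i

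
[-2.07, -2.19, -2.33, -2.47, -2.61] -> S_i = -2.07*1.06^i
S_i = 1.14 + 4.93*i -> [1.14, 6.07, 11.0, 15.93, 20.86]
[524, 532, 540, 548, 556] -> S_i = 524 + 8*i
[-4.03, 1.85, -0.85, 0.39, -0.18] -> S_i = -4.03*(-0.46)^i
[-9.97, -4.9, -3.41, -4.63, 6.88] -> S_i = Random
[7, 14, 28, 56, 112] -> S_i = 7*2^i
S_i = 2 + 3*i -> [2, 5, 8, 11, 14]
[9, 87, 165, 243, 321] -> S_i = 9 + 78*i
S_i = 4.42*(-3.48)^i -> [4.42, -15.38, 53.53, -186.28, 648.25]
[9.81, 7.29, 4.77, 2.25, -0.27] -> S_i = 9.81 + -2.52*i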